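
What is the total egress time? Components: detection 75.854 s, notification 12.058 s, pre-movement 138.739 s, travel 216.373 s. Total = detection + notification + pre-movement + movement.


Total = 75.854 + 12.058 + 138.739 + 216.373 = 443.024 s

443.024 s


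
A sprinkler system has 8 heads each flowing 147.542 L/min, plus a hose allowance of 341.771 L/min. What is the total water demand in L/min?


Sprinkler demand = 8 * 147.542 = 1180.336 L/min
Total = 1180.336 + 341.771 = 1522.107 L/min

1522.107 L/min


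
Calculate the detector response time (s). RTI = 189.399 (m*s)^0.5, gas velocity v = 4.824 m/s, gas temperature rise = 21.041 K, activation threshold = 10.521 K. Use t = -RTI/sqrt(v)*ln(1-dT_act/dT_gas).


dT_act/dT_gas = 0.50002
ln(1 - 0.50002) = -0.69319
t = -189.399 / sqrt(4.824) * -0.69319 = 59.776 s

59.776 s


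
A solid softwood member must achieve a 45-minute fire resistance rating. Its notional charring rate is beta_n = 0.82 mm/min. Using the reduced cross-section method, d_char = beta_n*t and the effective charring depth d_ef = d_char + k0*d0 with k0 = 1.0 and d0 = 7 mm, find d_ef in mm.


d_char = 0.82 * 45 = 36.9 mm
d_ef = 36.9 + 1.0*7 = 43.9 mm

43.9 mm


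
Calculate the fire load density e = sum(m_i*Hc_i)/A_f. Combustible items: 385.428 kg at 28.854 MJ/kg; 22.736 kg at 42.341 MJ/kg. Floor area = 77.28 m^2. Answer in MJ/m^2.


Total energy = 385.428*28.854 + 22.736*42.341
= 11121.14 + 962.6650
= 12083.80 MJ
e = 12083.80 / 77.28 = 156.36 MJ/m^2

156.36 MJ/m^2


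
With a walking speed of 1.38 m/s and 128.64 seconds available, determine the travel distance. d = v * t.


d = 1.38 * 128.64 = 177.52 m

177.52 m


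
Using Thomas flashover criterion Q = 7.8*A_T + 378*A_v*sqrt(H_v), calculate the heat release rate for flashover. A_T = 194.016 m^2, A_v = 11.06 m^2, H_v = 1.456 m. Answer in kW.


7.8*A_T = 1513.3
sqrt(H_v) = 1.2066
378*A_v*sqrt(H_v) = 5044.6
Q = 1513.3 + 5044.6 = 6557.9 kW

6557.9 kW


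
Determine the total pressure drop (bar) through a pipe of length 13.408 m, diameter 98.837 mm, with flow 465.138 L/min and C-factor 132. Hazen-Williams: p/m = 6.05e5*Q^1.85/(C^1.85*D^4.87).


Q^1.85 = 86105
C^1.85 = 8376.5
D^4.87 = 5.1911e+09
p/m = 0.0011980 bar/m
p_total = 0.0011980 * 13.408 = 0.016063 bar

0.016063 bar


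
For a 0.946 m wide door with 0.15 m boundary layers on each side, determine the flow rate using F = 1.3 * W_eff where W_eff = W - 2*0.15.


W_eff = 0.946 - 0.30 = 0.646 m
F = 1.3 * 0.646 = 0.83980 persons/s

0.83980 persons/s


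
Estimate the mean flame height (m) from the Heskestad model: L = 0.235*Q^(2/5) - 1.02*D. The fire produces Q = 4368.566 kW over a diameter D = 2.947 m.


Q^(2/5) = 28.585
0.235 * Q^(2/5) = 6.7174
1.02 * D = 3.0059
L = 3.7115 m

3.7115 m


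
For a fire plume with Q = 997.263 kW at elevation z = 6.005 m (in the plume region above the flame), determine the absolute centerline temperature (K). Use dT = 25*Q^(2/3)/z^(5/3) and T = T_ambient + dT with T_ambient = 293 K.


Q^(2/3) = 99.817
z^(5/3) = 19.839
dT = 25 * 99.817 / 19.839 = 125.78 K
T = 293 + 125.78 = 418.78 K

418.78 K


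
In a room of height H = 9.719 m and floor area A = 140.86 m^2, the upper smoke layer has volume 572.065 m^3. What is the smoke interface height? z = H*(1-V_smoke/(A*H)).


V/(A*H) = 0.41787
1 - 0.41787 = 0.58213
z = 9.719 * 0.58213 = 5.6578 m

5.6578 m


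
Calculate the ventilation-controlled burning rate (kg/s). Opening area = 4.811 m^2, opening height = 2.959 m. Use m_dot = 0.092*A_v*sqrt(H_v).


sqrt(H_v) = 1.7202
m_dot = 0.092 * 4.811 * 1.7202 = 0.76137 kg/s

0.76137 kg/s


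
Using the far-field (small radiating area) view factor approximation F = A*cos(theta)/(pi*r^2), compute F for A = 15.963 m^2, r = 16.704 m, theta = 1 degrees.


cos(1 deg) = 0.99985
pi*r^2 = 876.58
F = 15.963 * 0.99985 / 876.58 = 0.018208

0.018208


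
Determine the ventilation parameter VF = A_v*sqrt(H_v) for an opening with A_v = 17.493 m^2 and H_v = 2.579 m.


sqrt(H_v) = 1.6059
VF = 17.493 * 1.6059 = 28.092 m^(5/2)

28.092 m^(5/2)


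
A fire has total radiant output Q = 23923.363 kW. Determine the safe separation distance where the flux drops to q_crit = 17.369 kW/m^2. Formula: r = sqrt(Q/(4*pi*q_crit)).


4*pi*q_crit = 218.27
Q/(4*pi*q_crit) = 109.61
r = sqrt(109.61) = 10.469 m

10.469 m


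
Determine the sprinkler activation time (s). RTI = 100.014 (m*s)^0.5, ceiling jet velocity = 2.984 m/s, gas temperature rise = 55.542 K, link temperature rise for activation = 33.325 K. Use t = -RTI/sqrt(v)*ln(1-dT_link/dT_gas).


dT_link/dT_gas = 0.60000
ln(1 - 0.60000) = -0.91628
t = -100.014 / sqrt(2.984) * -0.91628 = 53.051 s

53.051 s


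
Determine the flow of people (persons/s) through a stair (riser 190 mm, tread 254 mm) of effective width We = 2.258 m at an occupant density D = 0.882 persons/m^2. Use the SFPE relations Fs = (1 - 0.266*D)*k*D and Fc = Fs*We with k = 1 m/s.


1 - 0.266*D = 1 - 0.266*0.882 = 0.76539
Fs = 0.76539 * 1 * 0.882 = 0.67507 persons/(s*m)
Fc = 0.67507 * 2.258 = 1.5243 persons/s

1.5243 persons/s


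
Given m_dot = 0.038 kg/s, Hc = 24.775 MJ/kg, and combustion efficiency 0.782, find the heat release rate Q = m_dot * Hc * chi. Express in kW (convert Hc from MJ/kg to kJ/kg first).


Hc = 24.775 MJ/kg = 24.775 * 1000 kJ/kg = 24775 kJ/kg
Q = 0.038 kg/s * 24775 kJ/kg * 0.782 = 736.21 kW

736.21 kW


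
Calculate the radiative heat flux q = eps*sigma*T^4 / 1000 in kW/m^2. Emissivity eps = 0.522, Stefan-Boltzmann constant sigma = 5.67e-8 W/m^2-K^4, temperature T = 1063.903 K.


T^4 = 1.2812e+12
q = 0.522 * 5.67e-8 * 1.2812e+12 / 1000 = 37.919 kW/m^2

37.919 kW/m^2


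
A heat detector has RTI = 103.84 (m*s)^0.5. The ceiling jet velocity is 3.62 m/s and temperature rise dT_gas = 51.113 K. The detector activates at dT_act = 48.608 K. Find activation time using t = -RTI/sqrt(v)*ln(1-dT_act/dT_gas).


dT_act/dT_gas = 0.95099
ln(1 - 0.95099) = -3.0158
t = -103.84 / sqrt(3.62) * -3.0158 = 164.59 s

164.59 s


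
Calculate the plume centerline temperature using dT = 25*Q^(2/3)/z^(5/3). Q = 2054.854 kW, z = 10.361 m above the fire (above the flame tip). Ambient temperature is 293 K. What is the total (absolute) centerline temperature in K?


Q^(2/3) = 161.63
z^(5/3) = 49.242
dT = 25 * 161.63 / 49.242 = 82.059 K
T = 293 + 82.059 = 375.06 K

375.06 K


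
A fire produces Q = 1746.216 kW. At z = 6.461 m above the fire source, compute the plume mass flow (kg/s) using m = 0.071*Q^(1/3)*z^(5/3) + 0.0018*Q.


Q^(1/3) = 12.042
z^(5/3) = 22.413
First term = 0.071 * 12.042 * 22.413 = 19.163
Second term = 0.0018 * 1746.216 = 3.1432
m = 22.306 kg/s

22.306 kg/s


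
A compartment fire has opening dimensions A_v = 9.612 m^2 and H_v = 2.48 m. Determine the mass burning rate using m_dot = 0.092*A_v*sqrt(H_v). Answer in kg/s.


sqrt(H_v) = 1.5748
m_dot = 0.092 * 9.612 * 1.5748 = 1.3926 kg/s

1.3926 kg/s


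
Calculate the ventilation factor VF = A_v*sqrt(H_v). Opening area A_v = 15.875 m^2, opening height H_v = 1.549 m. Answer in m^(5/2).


sqrt(H_v) = 1.2446
VF = 15.875 * 1.2446 = 19.758 m^(5/2)

19.758 m^(5/2)


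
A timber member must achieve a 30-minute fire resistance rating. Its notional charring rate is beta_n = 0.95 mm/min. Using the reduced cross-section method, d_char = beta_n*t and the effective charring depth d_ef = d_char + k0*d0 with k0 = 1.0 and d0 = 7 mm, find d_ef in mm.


d_char = 0.95 * 30 = 28.5 mm
d_ef = 28.5 + 1.0*7 = 35.5 mm

35.5 mm


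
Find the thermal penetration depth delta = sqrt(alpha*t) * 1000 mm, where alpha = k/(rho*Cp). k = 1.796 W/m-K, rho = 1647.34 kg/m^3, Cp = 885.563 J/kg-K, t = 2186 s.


alpha = 1.796 / (1647.34 * 885.563) = 1.2311e-06 m^2/s
alpha * t = 0.0026912
delta = sqrt(0.0026912) * 1000 = 51.877 mm

51.877 mm


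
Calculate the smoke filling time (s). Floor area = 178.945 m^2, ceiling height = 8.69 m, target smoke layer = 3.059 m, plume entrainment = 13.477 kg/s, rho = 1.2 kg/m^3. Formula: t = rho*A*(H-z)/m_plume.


H - z = 5.631 m
t = 1.2 * 178.945 * 5.631 / 13.477 = 89.721 s

89.721 s


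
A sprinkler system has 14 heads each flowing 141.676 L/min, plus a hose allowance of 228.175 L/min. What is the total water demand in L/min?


Sprinkler demand = 14 * 141.676 = 1983.464 L/min
Total = 1983.464 + 228.175 = 2211.639 L/min

2211.639 L/min


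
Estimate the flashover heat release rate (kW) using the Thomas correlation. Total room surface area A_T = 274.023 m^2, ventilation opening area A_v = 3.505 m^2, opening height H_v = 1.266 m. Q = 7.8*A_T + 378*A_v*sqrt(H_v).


7.8*A_T = 2137.4
sqrt(H_v) = 1.1252
378*A_v*sqrt(H_v) = 1490.7
Q = 2137.4 + 1490.7 = 3628.1 kW

3628.1 kW


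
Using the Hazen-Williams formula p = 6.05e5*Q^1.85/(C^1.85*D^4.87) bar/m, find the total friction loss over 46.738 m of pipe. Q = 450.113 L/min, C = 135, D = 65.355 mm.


Q^1.85 = 81030
C^1.85 = 8732.1
D^4.87 = 6.9248e+08
p/m = 0.0081073 bar/m
p_total = 0.0081073 * 46.738 = 0.37892 bar

0.37892 bar


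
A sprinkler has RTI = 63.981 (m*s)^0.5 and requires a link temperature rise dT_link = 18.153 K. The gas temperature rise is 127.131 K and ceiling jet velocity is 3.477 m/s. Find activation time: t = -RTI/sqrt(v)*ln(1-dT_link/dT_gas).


dT_link/dT_gas = 0.14279
ln(1 - 0.14279) = -0.15407
t = -63.981 / sqrt(3.477) * -0.15407 = 5.2866 s

5.2866 s


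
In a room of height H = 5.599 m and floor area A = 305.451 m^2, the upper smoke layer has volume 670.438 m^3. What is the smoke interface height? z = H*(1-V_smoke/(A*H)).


V/(A*H) = 0.39202
1 - 0.39202 = 0.60798
z = 5.599 * 0.60798 = 3.4041 m

3.4041 m


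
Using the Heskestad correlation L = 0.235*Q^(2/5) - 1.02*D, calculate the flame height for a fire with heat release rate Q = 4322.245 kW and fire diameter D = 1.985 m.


Q^(2/5) = 28.463
0.235 * Q^(2/5) = 6.6889
1.02 * D = 2.0247
L = 4.6642 m

4.6642 m


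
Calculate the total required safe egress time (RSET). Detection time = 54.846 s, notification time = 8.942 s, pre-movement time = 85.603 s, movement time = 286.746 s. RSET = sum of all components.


Total = 54.846 + 8.942 + 85.603 + 286.746 = 436.137 s

436.137 s


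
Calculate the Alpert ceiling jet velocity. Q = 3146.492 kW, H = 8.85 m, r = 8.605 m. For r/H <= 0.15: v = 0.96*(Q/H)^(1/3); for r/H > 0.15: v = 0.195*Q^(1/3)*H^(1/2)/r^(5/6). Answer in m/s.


r/H = 8.605 / 8.85 = 0.97232
r/H > 0.15, so v = 0.195*Q^(1/3)*H^(1/2)/r^(5/6)
Q^(1/3) = 14.654
H^(1/2) = 2.9749
r^(5/6) = 6.0112
v = 0.195 * 14.654 * 2.9749 / 6.0112 = 1.4141 m/s

1.4141 m/s


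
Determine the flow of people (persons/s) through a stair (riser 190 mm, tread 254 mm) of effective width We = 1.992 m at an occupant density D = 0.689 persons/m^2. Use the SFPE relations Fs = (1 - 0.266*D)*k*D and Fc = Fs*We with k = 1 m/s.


1 - 0.266*D = 1 - 0.266*0.689 = 0.81673
Fs = 0.81673 * 1 * 0.689 = 0.56272 persons/(s*m)
Fc = 0.56272 * 1.992 = 1.1209 persons/s

1.1209 persons/s


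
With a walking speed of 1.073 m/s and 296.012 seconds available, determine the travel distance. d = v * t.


d = 1.073 * 296.012 = 317.62 m

317.62 m


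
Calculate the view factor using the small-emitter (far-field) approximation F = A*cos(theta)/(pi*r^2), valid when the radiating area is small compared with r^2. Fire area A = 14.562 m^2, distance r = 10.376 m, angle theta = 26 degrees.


cos(26 deg) = 0.89879
pi*r^2 = 338.23
F = 14.562 * 0.89879 / 338.23 = 0.038696

0.038696


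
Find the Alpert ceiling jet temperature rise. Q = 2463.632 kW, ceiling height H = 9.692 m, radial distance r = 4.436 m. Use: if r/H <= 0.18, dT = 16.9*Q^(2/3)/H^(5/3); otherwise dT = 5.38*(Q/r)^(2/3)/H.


r/H = 4.436 / 9.692 = 0.45770
r/H > 0.18, so dT = 5.38*(Q/r)^(2/3)/H
Q/r = 555.37
(Q/r)^(2/3) = 67.565
dT = 5.38 * 67.565 / 9.692 = 37.505 K

37.505 K


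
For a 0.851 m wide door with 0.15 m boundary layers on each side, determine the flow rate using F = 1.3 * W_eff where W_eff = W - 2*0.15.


W_eff = 0.851 - 0.30 = 0.551 m
F = 1.3 * 0.551 = 0.71630 persons/s

0.71630 persons/s


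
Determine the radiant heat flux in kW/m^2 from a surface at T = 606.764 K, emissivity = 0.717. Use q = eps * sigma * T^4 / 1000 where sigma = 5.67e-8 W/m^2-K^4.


T^4 = 1.3554e+11
q = 0.717 * 5.67e-8 * 1.3554e+11 / 1000 = 5.5104 kW/m^2

5.5104 kW/m^2


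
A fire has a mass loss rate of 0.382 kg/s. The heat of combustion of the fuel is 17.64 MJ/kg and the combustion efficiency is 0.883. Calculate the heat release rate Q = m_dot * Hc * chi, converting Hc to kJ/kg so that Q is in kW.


Hc = 17.64 MJ/kg = 17.64 * 1000 kJ/kg = 17640 kJ/kg
Q = 0.382 kg/s * 17640 kJ/kg * 0.883 = 5950.1 kW

5950.1 kW


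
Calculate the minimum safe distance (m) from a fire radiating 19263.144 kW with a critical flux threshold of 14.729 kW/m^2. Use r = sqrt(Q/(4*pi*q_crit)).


4*pi*q_crit = 185.09
Q/(4*pi*q_crit) = 104.07
r = sqrt(104.07) = 10.202 m

10.202 m


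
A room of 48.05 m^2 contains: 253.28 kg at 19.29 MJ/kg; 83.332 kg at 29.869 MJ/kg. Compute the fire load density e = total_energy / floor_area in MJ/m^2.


Total energy = 253.28*19.29 + 83.332*29.869
= 4885.771 + 2489.044
= 7374.815 MJ
e = 7374.815 / 48.05 = 153.48 MJ/m^2

153.48 MJ/m^2


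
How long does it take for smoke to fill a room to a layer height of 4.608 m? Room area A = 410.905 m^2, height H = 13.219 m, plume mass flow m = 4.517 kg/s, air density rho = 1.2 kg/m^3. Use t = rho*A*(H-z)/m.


H - z = 8.611 m
t = 1.2 * 410.905 * 8.611 / 4.517 = 940.00 s

940.00 s


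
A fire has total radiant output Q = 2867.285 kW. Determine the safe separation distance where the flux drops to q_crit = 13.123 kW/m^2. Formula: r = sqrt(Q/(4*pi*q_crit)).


4*pi*q_crit = 164.91
Q/(4*pi*q_crit) = 17.387
r = sqrt(17.387) = 4.1698 m

4.1698 m


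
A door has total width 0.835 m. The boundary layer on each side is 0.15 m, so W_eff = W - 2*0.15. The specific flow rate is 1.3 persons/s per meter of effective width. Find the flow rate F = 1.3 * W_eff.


W_eff = 0.835 - 0.30 = 0.535 m
F = 1.3 * 0.535 = 0.69550 persons/s

0.69550 persons/s


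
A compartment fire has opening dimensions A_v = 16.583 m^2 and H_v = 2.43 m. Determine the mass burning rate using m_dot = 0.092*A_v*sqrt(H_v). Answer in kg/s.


sqrt(H_v) = 1.5588
m_dot = 0.092 * 16.583 * 1.5588 = 2.3782 kg/s

2.3782 kg/s


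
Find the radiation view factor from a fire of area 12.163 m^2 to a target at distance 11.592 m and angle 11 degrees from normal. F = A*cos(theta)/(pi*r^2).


cos(11 deg) = 0.98163
pi*r^2 = 422.15
F = 12.163 * 0.98163 / 422.15 = 0.028283

0.028283


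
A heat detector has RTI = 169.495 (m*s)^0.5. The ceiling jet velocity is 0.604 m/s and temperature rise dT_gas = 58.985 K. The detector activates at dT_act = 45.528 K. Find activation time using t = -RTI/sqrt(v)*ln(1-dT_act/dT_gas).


dT_act/dT_gas = 0.77186
ln(1 - 0.77186) = -1.4778
t = -169.495 / sqrt(0.604) * -1.4778 = 322.29 s

322.29 s


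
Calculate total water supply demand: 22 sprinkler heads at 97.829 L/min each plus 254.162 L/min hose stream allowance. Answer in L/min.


Sprinkler demand = 22 * 97.829 = 2152.238 L/min
Total = 2152.238 + 254.162 = 2406.4 L/min

2406.4 L/min


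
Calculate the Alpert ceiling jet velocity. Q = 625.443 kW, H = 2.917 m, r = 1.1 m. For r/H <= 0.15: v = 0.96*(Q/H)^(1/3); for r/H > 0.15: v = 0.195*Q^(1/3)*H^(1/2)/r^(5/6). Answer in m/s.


r/H = 1.1 / 2.917 = 0.37710
r/H > 0.15, so v = 0.195*Q^(1/3)*H^(1/2)/r^(5/6)
Q^(1/3) = 8.5519
H^(1/2) = 1.7079
r^(5/6) = 1.0827
v = 0.195 * 8.5519 * 1.7079 / 1.0827 = 2.6307 m/s

2.6307 m/s


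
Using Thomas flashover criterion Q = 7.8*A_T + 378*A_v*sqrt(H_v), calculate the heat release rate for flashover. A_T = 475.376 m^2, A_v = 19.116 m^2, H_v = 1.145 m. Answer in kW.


7.8*A_T = 3707.9
sqrt(H_v) = 1.0700
378*A_v*sqrt(H_v) = 7732.0
Q = 3707.9 + 7732.0 = 11440 kW

11440 kW


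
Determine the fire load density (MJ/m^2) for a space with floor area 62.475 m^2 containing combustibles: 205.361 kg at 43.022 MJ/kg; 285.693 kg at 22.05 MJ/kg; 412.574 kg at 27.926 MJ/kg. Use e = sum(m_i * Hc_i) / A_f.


Total energy = 205.361*43.022 + 285.693*22.05 + 412.574*27.926
= 8835.041 + 6299.531 + 11521.54
= 26656.11 MJ
e = 26656.11 / 62.475 = 426.67 MJ/m^2

426.67 MJ/m^2


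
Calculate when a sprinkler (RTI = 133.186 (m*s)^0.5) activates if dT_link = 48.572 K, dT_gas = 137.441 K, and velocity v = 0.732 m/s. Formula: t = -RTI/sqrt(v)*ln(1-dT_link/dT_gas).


dT_link/dT_gas = 0.35340
ln(1 - 0.35340) = -0.43603
t = -133.186 / sqrt(0.732) * -0.43603 = 67.877 s

67.877 s


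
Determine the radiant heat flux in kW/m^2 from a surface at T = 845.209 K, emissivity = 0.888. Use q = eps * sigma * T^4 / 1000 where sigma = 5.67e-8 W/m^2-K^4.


T^4 = 5.1034e+11
q = 0.888 * 5.67e-8 * 5.1034e+11 / 1000 = 25.695 kW/m^2

25.695 kW/m^2


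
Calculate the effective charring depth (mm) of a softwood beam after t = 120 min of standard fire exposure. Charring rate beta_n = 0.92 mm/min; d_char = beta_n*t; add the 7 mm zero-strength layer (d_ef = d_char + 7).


d_char = 0.92 * 120 = 110.4 mm
d_ef = 110.4 + 1.0*7 = 117.4 mm

117.4 mm


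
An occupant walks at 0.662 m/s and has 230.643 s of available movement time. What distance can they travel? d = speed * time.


d = 0.662 * 230.643 = 152.69 m

152.69 m


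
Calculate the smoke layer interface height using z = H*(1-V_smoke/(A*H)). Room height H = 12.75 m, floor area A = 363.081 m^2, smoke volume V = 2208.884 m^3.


V/(A*H) = 0.47715
1 - 0.47715 = 0.52285
z = 12.75 * 0.52285 = 6.6663 m

6.6663 m


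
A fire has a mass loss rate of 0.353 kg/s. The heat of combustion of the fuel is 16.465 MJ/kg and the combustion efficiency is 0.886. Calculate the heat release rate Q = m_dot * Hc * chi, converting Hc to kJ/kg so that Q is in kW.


Hc = 16.465 MJ/kg = 16.465 * 1000 kJ/kg = 16465 kJ/kg
Q = 0.353 kg/s * 16465 kJ/kg * 0.886 = 5149.6 kW

5149.6 kW


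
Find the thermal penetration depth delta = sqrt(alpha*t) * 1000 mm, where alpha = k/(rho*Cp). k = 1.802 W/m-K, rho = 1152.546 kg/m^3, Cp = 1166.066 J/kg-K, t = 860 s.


alpha = 1.802 / (1152.546 * 1166.066) = 1.3408e-06 m^2/s
alpha * t = 0.0011531
delta = sqrt(0.0011531) * 1000 = 33.958 mm

33.958 mm


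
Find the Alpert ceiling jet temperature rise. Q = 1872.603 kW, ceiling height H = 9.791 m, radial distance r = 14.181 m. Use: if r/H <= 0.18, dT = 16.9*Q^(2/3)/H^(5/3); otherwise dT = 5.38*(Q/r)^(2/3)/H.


r/H = 14.181 / 9.791 = 1.4484
r/H > 0.18, so dT = 5.38*(Q/r)^(2/3)/H
Q/r = 132.05
(Q/r)^(2/3) = 25.931
dT = 5.38 * 25.931 / 9.791 = 14.249 K

14.249 K


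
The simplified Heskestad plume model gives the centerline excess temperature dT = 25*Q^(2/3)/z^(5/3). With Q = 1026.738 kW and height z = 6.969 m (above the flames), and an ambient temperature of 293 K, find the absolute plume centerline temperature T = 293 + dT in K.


Q^(2/3) = 101.77
z^(5/3) = 25.426
dT = 25 * 101.77 / 25.426 = 100.07 K
T = 293 + 100.07 = 393.07 K

393.07 K


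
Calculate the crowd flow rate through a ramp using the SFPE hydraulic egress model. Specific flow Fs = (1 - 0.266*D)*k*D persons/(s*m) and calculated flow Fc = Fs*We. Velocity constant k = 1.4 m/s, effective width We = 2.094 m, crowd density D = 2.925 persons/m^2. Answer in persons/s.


1 - 0.266*D = 1 - 0.266*2.925 = 0.22195
Fs = 0.22195 * 1.4 * 2.925 = 0.90889 persons/(s*m)
Fc = 0.90889 * 2.094 = 1.9032 persons/s

1.9032 persons/s


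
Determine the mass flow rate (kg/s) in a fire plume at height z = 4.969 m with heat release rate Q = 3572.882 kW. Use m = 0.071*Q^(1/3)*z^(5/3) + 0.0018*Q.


Q^(1/3) = 15.288
z^(5/3) = 14.469
First term = 0.071 * 15.288 * 14.469 = 15.705
Second term = 0.0018 * 3572.882 = 6.4312
m = 22.136 kg/s

22.136 kg/s


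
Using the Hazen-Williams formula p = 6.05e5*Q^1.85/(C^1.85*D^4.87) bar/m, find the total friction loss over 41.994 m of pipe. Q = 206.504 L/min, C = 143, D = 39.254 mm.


Q^1.85 = 19170
C^1.85 = 9713.4
D^4.87 = 5.7838e+07
p/m = 0.020644 bar/m
p_total = 0.020644 * 41.994 = 0.86691 bar

0.86691 bar


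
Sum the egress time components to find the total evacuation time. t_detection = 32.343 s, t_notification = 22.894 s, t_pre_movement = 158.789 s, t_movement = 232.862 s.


Total = 32.343 + 22.894 + 158.789 + 232.862 = 446.888 s

446.888 s


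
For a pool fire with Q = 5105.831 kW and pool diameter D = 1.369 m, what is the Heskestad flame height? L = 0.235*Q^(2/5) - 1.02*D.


Q^(2/5) = 30.425
0.235 * Q^(2/5) = 7.1498
1.02 * D = 1.3964
L = 5.7534 m

5.7534 m


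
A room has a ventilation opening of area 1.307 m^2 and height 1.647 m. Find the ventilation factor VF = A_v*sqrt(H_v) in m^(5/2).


sqrt(H_v) = 1.2834
VF = 1.307 * 1.2834 = 1.6773 m^(5/2)

1.6773 m^(5/2)


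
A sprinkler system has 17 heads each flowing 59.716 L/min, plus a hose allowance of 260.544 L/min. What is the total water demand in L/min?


Sprinkler demand = 17 * 59.716 = 1015.172 L/min
Total = 1015.172 + 260.544 = 1275.716 L/min

1275.716 L/min


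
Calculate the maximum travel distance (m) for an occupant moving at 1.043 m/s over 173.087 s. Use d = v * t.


d = 1.043 * 173.087 = 180.53 m

180.53 m


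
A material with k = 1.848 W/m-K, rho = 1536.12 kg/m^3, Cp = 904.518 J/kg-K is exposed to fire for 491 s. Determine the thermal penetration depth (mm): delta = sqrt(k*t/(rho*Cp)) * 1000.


alpha = 1.848 / (1536.12 * 904.518) = 1.3300e-06 m^2/s
alpha * t = 0.00065304
delta = sqrt(0.00065304) * 1000 = 25.555 mm

25.555 mm


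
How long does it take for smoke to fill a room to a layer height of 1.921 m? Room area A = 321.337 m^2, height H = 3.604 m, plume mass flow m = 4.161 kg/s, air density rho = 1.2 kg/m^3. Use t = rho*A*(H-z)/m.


H - z = 1.683 m
t = 1.2 * 321.337 * 1.683 / 4.161 = 155.97 s

155.97 s


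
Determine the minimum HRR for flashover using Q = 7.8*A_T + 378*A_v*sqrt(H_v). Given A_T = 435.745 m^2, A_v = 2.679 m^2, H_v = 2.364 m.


7.8*A_T = 3398.811
sqrt(H_v) = 1.5375
378*A_v*sqrt(H_v) = 1557.0
Q = 3398.811 + 1557.0 = 4955.8 kW

4955.8 kW


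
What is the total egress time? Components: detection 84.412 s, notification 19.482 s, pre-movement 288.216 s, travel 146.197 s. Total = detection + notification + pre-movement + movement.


Total = 84.412 + 19.482 + 288.216 + 146.197 = 538.307 s

538.307 s


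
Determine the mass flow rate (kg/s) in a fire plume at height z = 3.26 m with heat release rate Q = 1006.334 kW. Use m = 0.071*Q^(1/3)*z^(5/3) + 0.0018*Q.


Q^(1/3) = 10.021
z^(5/3) = 7.1674
First term = 0.071 * 10.021 * 7.1674 = 5.0996
Second term = 0.0018 * 1006.334 = 1.8114
m = 6.9110 kg/s

6.9110 kg/s


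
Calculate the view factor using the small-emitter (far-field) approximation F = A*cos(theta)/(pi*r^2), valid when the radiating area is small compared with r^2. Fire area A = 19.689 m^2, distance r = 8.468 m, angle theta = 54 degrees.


cos(54 deg) = 0.58779
pi*r^2 = 225.27
F = 19.689 * 0.58779 / 225.27 = 0.051373

0.051373


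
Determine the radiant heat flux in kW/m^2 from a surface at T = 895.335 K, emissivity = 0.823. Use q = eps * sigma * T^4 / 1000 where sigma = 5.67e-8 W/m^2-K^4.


T^4 = 6.4260e+11
q = 0.823 * 5.67e-8 * 6.4260e+11 / 1000 = 29.986 kW/m^2

29.986 kW/m^2


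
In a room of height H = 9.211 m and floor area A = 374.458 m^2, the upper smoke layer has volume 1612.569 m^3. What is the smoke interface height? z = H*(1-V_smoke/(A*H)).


V/(A*H) = 0.46753
1 - 0.46753 = 0.53247
z = 9.211 * 0.53247 = 4.9046 m

4.9046 m


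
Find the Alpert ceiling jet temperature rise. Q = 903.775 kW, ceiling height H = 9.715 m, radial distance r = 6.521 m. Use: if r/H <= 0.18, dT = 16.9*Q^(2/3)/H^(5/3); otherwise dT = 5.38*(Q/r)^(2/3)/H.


r/H = 6.521 / 9.715 = 0.67123
r/H > 0.18, so dT = 5.38*(Q/r)^(2/3)/H
Q/r = 138.59
(Q/r)^(2/3) = 26.781
dT = 5.38 * 26.781 / 9.715 = 14.831 K

14.831 K


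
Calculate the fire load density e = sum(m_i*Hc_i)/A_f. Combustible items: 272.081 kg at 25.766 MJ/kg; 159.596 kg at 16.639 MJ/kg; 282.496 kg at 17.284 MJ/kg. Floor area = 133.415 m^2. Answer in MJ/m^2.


Total energy = 272.081*25.766 + 159.596*16.639 + 282.496*17.284
= 7010.439 + 2655.518 + 4882.661
= 14548.62 MJ
e = 14548.62 / 133.415 = 109.05 MJ/m^2

109.05 MJ/m^2


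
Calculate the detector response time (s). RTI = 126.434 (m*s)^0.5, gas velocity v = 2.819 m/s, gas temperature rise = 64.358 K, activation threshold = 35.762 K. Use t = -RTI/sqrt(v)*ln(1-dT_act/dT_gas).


dT_act/dT_gas = 0.55567
ln(1 - 0.55567) = -0.81119
t = -126.434 / sqrt(2.819) * -0.81119 = 61.086 s

61.086 s


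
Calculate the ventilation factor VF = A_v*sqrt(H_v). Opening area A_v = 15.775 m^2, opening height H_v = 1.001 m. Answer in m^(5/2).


sqrt(H_v) = 1.0005
VF = 15.775 * 1.0005 = 15.783 m^(5/2)

15.783 m^(5/2)


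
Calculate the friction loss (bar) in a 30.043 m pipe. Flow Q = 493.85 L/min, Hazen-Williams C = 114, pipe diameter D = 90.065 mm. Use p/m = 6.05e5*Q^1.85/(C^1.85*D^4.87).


Q^1.85 = 96195
C^1.85 = 6386.7
D^4.87 = 3.3013e+09
p/m = 0.0027602 bar/m
p_total = 0.0027602 * 30.043 = 0.082925 bar

0.082925 bar


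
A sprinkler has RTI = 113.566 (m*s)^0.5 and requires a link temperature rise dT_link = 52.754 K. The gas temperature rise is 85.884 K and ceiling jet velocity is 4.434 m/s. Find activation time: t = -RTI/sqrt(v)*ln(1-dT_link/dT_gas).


dT_link/dT_gas = 0.61425
ln(1 - 0.61425) = -0.95256
t = -113.566 / sqrt(4.434) * -0.95256 = 51.374 s

51.374 s


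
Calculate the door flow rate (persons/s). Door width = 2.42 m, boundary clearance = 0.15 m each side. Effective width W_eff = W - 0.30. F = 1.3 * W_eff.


W_eff = 2.42 - 0.30 = 2.12 m
F = 1.3 * 2.12 = 2.756 persons/s

2.756 persons/s


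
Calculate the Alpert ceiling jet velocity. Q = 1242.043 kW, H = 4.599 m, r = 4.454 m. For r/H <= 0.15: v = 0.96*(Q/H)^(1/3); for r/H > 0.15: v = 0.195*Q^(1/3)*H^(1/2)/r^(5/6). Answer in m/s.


r/H = 4.454 / 4.599 = 0.96847
r/H > 0.15, so v = 0.195*Q^(1/3)*H^(1/2)/r^(5/6)
Q^(1/3) = 10.749
H^(1/2) = 2.1445
r^(5/6) = 3.4724
v = 0.195 * 10.749 * 2.1445 / 3.4724 = 1.2946 m/s

1.2946 m/s


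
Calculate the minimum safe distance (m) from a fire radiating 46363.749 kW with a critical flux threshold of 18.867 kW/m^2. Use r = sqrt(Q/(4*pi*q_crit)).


4*pi*q_crit = 237.09
Q/(4*pi*q_crit) = 195.55
r = sqrt(195.55) = 13.984 m

13.984 m


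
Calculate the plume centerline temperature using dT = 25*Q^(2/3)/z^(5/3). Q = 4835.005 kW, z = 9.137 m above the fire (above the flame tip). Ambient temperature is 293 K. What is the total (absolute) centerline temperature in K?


Q^(2/3) = 285.93
z^(5/3) = 39.934
dT = 25 * 285.93 / 39.934 = 179.01 K
T = 293 + 179.01 = 472.01 K

472.01 K


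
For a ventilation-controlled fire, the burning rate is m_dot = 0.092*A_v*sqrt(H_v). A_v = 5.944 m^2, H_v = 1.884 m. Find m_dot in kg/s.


sqrt(H_v) = 1.3726
m_dot = 0.092 * 5.944 * 1.3726 = 0.75060 kg/s

0.75060 kg/s


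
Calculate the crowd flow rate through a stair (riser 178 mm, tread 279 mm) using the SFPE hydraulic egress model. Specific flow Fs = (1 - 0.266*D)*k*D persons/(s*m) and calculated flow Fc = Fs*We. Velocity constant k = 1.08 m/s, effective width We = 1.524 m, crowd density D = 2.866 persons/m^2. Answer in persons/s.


1 - 0.266*D = 1 - 0.266*2.866 = 0.23764
Fs = 0.23764 * 1.08 * 2.866 = 0.73557 persons/(s*m)
Fc = 0.73557 * 1.524 = 1.1210 persons/s

1.1210 persons/s


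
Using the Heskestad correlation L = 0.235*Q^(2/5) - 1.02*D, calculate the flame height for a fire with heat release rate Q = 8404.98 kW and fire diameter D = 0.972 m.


Q^(2/5) = 37.138
0.235 * Q^(2/5) = 8.7274
1.02 * D = 0.99144
L = 7.7359 m

7.7359 m


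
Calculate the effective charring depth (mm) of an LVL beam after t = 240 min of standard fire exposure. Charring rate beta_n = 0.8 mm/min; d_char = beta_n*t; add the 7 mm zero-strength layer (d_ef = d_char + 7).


d_char = 0.8 * 240 = 192 mm
d_ef = 192 + 1.0*7 = 199 mm

199 mm


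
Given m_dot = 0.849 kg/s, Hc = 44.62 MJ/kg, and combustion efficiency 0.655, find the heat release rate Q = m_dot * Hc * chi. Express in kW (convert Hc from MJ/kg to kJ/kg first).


Hc = 44.62 MJ/kg = 44.62 * 1000 kJ/kg = 44620 kJ/kg
Q = 0.849 kg/s * 44620 kJ/kg * 0.655 = 24813 kW

24813 kW


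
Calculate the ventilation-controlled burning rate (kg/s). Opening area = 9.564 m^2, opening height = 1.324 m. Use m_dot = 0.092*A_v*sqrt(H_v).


sqrt(H_v) = 1.1507
m_dot = 0.092 * 9.564 * 1.1507 = 1.0124 kg/s

1.0124 kg/s


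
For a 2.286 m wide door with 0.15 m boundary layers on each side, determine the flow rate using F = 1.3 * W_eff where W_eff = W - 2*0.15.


W_eff = 2.286 - 0.30 = 1.986 m
F = 1.3 * 1.986 = 2.5818 persons/s

2.5818 persons/s


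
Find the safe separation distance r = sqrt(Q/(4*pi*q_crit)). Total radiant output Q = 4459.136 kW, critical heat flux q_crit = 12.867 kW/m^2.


4*pi*q_crit = 161.69
Q/(4*pi*q_crit) = 27.578
r = sqrt(27.578) = 5.2515 m

5.2515 m


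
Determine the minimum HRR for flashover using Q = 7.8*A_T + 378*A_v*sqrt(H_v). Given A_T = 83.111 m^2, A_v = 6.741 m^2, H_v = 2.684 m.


7.8*A_T = 648.27
sqrt(H_v) = 1.6383
378*A_v*sqrt(H_v) = 4174.5
Q = 648.27 + 4174.5 = 4822.8 kW

4822.8 kW


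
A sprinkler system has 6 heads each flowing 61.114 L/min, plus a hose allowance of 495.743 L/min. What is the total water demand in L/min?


Sprinkler demand = 6 * 61.114 = 366.684 L/min
Total = 366.684 + 495.743 = 862.427 L/min

862.427 L/min


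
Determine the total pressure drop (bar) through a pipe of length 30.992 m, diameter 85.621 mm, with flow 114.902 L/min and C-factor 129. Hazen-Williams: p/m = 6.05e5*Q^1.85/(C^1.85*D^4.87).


Q^1.85 = 6480.5
C^1.85 = 8027.7
D^4.87 = 2.5803e+09
p/m = 0.00018928 bar/m
p_total = 0.00018928 * 30.992 = 0.0058662 bar

0.0058662 bar


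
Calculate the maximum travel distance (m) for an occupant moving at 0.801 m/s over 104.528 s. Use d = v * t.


d = 0.801 * 104.528 = 83.727 m

83.727 m


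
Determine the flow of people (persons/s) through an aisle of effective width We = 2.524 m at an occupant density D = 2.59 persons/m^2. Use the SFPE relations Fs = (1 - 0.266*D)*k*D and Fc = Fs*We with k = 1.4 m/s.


1 - 0.266*D = 1 - 0.266*2.59 = 0.31106
Fs = 0.31106 * 1.4 * 2.59 = 1.1279 persons/(s*m)
Fc = 1.1279 * 2.524 = 2.8468 persons/s

2.8468 persons/s


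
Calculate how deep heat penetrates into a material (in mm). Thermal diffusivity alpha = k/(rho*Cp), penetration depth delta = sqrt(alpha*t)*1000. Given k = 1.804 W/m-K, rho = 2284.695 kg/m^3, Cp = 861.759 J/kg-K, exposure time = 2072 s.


alpha = 1.804 / (2284.695 * 861.759) = 9.1627e-07 m^2/s
alpha * t = 0.0018985
delta = sqrt(0.0018985) * 1000 = 43.572 mm

43.572 mm


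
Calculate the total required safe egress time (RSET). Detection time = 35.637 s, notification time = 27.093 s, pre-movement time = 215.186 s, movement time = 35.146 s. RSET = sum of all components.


Total = 35.637 + 27.093 + 215.186 + 35.146 = 313.062 s

313.062 s


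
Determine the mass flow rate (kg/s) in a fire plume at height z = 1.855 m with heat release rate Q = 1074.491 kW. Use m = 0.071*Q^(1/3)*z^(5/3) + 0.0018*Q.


Q^(1/3) = 10.242
z^(5/3) = 2.8005
First term = 0.071 * 10.242 * 2.8005 = 2.0366
Second term = 0.0018 * 1074.491 = 1.9341
m = 3.9707 kg/s

3.9707 kg/s


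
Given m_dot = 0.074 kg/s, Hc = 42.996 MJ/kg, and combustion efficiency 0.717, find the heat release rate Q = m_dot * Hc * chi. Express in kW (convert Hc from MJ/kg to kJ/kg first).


Hc = 42.996 MJ/kg = 42.996 * 1000 kJ/kg = 42996 kJ/kg
Q = 0.074 kg/s * 42996 kJ/kg * 0.717 = 2281.3 kW

2281.3 kW


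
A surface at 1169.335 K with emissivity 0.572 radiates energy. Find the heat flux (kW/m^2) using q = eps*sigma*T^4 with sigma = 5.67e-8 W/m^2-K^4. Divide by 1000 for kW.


T^4 = 1.8696e+12
q = 0.572 * 5.67e-8 * 1.8696e+12 / 1000 = 60.637 kW/m^2

60.637 kW/m^2


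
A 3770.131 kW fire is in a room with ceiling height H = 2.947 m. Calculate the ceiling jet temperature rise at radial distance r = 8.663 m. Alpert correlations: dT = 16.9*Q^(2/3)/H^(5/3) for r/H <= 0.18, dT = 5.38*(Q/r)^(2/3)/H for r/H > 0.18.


r/H = 8.663 / 2.947 = 2.9396
r/H > 0.18, so dT = 5.38*(Q/r)^(2/3)/H
Q/r = 435.20
(Q/r)^(2/3) = 57.428
dT = 5.38 * 57.428 / 2.947 = 104.84 K

104.84 K


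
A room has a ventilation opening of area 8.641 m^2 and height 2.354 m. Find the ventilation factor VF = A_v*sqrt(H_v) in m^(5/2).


sqrt(H_v) = 1.5343
VF = 8.641 * 1.5343 = 13.258 m^(5/2)

13.258 m^(5/2)


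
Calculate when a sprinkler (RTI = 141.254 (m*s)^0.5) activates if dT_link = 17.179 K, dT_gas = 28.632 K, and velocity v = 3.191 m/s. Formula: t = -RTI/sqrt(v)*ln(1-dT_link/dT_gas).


dT_link/dT_gas = 0.59999
ln(1 - 0.59999) = -0.91627
t = -141.254 / sqrt(3.191) * -0.91627 = 72.454 s

72.454 s


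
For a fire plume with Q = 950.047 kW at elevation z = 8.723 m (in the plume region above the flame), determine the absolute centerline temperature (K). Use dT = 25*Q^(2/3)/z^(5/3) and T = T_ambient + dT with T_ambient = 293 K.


Q^(2/3) = 96.641
z^(5/3) = 36.964
dT = 25 * 96.641 / 36.964 = 65.362 K
T = 293 + 65.362 = 358.36 K

358.36 K


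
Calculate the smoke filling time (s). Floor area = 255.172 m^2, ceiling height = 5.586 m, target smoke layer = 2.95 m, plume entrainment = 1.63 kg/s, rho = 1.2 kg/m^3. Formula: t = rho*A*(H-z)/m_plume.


H - z = 2.636 m
t = 1.2 * 255.172 * 2.636 / 1.63 = 495.19 s

495.19 s


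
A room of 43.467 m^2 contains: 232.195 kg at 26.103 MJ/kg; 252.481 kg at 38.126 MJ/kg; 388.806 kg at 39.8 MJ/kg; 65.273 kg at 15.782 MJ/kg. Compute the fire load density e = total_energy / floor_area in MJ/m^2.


Total energy = 232.195*26.103 + 252.481*38.126 + 388.806*39.8 + 65.273*15.782
= 6060.986 + 9626.091 + 15474.48 + 1030.138
= 32191.69 MJ
e = 32191.69 / 43.467 = 740.60 MJ/m^2

740.60 MJ/m^2


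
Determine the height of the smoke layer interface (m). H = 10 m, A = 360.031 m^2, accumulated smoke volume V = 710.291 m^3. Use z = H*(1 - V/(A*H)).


V/(A*H) = 0.19729
1 - 0.19729 = 0.80271
z = 10 * 0.80271 = 8.0271 m

8.0271 m


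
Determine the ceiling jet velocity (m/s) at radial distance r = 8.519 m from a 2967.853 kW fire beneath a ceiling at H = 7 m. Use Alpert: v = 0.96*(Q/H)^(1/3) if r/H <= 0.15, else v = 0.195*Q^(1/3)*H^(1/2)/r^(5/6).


r/H = 8.519 / 7 = 1.217
r/H > 0.15, so v = 0.195*Q^(1/3)*H^(1/2)/r^(5/6)
Q^(1/3) = 14.371
H^(1/2) = 2.6458
r^(5/6) = 5.9611
v = 0.195 * 14.371 * 2.6458 / 5.9611 = 1.2438 m/s

1.2438 m/s


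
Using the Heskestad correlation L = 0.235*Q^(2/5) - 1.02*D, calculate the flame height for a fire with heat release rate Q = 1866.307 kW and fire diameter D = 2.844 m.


Q^(2/5) = 20.342
0.235 * Q^(2/5) = 4.7804
1.02 * D = 2.9009
L = 1.8795 m

1.8795 m


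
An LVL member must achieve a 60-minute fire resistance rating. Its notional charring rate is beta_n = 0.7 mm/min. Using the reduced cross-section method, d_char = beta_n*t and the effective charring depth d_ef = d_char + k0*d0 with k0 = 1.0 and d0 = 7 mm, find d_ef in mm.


d_char = 0.7 * 60 = 42 mm
d_ef = 42 + 1.0*7 = 49 mm

49 mm


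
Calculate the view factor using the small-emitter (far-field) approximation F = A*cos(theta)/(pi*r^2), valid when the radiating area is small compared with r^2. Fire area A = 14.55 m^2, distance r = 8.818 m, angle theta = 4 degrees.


cos(4 deg) = 0.99756
pi*r^2 = 244.28
F = 14.55 * 0.99756 / 244.28 = 0.059417

0.059417


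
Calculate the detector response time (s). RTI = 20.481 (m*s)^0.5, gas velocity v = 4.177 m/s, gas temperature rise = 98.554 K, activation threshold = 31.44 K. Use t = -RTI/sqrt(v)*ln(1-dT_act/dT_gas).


dT_act/dT_gas = 0.31901
ln(1 - 0.31901) = -0.38421
t = -20.481 / sqrt(4.177) * -0.38421 = 3.8503 s

3.8503 s


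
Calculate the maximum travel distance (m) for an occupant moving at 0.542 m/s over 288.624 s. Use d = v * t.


d = 0.542 * 288.624 = 156.43 m

156.43 m


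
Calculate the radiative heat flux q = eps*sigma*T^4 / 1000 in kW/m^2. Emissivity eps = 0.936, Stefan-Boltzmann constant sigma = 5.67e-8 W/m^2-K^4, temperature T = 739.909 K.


T^4 = 2.9972e+11
q = 0.936 * 5.67e-8 * 2.9972e+11 / 1000 = 15.906 kW/m^2

15.906 kW/m^2


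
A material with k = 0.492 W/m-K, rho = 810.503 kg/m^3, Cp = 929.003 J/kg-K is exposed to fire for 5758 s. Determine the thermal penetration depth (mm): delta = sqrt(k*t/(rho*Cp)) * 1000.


alpha = 0.492 / (810.503 * 929.003) = 6.5342e-07 m^2/s
alpha * t = 0.0037624
delta = sqrt(0.0037624) * 1000 = 61.338 mm

61.338 mm


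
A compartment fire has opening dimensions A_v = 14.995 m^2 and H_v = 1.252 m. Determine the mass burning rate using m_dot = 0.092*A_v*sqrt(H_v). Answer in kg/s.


sqrt(H_v) = 1.1189
m_dot = 0.092 * 14.995 * 1.1189 = 1.5436 kg/s

1.5436 kg/s


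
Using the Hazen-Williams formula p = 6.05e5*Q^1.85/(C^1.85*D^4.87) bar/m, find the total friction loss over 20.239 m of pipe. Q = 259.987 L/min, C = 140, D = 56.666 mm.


Q^1.85 = 29354
C^1.85 = 9339.8
D^4.87 = 3.4569e+08
p/m = 0.0055004 bar/m
p_total = 0.0055004 * 20.239 = 0.11132 bar

0.11132 bar


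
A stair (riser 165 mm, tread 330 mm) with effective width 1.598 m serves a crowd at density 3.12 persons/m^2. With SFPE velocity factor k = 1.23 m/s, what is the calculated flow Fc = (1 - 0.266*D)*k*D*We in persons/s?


1 - 0.266*D = 1 - 0.266*3.12 = 0.17008
Fs = 0.17008 * 1.23 * 3.12 = 0.65270 persons/(s*m)
Fc = 0.65270 * 1.598 = 1.0430 persons/s

1.0430 persons/s


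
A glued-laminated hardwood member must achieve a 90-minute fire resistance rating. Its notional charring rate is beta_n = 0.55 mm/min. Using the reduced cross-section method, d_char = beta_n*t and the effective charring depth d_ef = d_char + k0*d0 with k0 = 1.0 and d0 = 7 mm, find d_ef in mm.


d_char = 0.55 * 90 = 49.5 mm
d_ef = 49.5 + 1.0*7 = 56.5 mm

56.5 mm


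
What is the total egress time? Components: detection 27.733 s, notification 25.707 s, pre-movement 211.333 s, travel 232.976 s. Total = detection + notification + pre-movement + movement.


Total = 27.733 + 25.707 + 211.333 + 232.976 = 497.749 s

497.749 s


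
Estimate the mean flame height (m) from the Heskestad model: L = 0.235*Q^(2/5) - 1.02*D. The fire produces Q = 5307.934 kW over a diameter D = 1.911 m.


Q^(2/5) = 30.901
0.235 * Q^(2/5) = 7.2617
1.02 * D = 1.9492
L = 5.3125 m

5.3125 m


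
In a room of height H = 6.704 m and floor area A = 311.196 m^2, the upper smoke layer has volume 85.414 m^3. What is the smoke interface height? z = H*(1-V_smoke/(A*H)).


V/(A*H) = 0.040941
1 - 0.040941 = 0.95906
z = 6.704 * 0.95906 = 6.4295 m

6.4295 m


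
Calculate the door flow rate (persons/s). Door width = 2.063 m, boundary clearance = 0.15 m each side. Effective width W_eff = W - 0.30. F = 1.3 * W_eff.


W_eff = 2.063 - 0.30 = 1.763 m
F = 1.3 * 1.763 = 2.2919 persons/s

2.2919 persons/s


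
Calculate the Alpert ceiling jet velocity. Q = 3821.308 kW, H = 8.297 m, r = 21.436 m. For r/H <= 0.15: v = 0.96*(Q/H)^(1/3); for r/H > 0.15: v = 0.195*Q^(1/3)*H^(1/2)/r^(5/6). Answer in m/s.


r/H = 21.436 / 8.297 = 2.5836
r/H > 0.15, so v = 0.195*Q^(1/3)*H^(1/2)/r^(5/6)
Q^(1/3) = 15.634
H^(1/2) = 2.8805
r^(5/6) = 12.861
v = 0.195 * 15.634 * 2.8805 / 12.861 = 0.68278 m/s

0.68278 m/s


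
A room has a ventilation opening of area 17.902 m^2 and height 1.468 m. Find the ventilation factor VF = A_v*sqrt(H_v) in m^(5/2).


sqrt(H_v) = 1.2116
VF = 17.902 * 1.2116 = 21.690 m^(5/2)

21.690 m^(5/2)


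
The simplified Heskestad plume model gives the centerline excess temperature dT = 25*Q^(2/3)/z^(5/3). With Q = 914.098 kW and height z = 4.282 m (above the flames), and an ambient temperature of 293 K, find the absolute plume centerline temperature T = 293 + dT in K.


Q^(2/3) = 94.188
z^(5/3) = 11.291
dT = 25 * 94.188 / 11.291 = 208.54 K
T = 293 + 208.54 = 501.54 K

501.54 K
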